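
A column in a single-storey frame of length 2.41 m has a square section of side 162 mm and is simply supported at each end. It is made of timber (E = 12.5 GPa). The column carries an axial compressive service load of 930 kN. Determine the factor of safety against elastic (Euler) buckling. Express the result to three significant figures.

I = a⁴/12 = 162⁴/12 = 5.740×10^7 mm⁴
I = 5.740×10^7 mm⁴ = 5.740×10^-5 m⁴
Effective length L_e = K·L = 1 × 2.41 = 2.410 m
P_cr = π²EI / L_e² = π² × 12.5×10⁹ × 5.740×10^-5 / 2.410² = 1.219×10^6 N
Factor of safety n = P_cr / P = 1219.1 / 930 = 1.31

n ≈ 1.31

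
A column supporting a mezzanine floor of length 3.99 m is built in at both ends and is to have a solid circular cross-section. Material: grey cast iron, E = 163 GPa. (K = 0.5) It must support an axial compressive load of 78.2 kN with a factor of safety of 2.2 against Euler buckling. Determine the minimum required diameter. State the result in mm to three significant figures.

d ≈ 54.3 mm

Required P_cr = n·P = 2.2 × 78.2 = 172.0 kN
L_e = K·L = 0.5 × 3.99 = 1.995 m
Required I = P_cr·L_e²/(π²E) = 1.720×10^5 × 1.995² / (π² × 1.63×10^11) = 4.256×10^-7 m⁴
I_req = 4.256×10^5 mm⁴
Solid circle: I = πd⁴/64  ⇒  d = (64I/π)^(1/4) = (64×4.256×10^5/π)^(1/4) = 54.3 mm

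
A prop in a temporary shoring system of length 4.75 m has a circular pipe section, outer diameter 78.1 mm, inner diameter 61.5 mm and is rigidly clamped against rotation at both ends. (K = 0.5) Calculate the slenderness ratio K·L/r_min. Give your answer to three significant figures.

d_o = 78.1 mm, d_i = 61.5 mm
I = π(d_o⁴ − d_i⁴)/64 = π(78.1⁴ − 61.50⁴)/64 = 1.124×10^6 mm⁴
A = 1.820×10^3 mm²;  r_min = √(I/A) = √(1.124×10^6/1.820×10^3) = 24.85 mm
L_e = K·L = 0.5 × 4.75 m = 2.375 m = 2375.0 mm
λ = L_e / r_min = 2375.0 / 24.85 = 95.6

λ ≈ 95.6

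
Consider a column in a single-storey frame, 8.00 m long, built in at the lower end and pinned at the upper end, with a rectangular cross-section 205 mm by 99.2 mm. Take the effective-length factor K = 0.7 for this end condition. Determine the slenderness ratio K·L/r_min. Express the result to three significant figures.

For a rectangle r_min = b/√12 = 99.2/√12 = 28.64 mm
L_e = K·L = 0.7 × 8.00 m = 5.600 m = 5600.0 mm
λ = L_e / r_min = 5600.0 / 28.64 = 196

λ ≈ 196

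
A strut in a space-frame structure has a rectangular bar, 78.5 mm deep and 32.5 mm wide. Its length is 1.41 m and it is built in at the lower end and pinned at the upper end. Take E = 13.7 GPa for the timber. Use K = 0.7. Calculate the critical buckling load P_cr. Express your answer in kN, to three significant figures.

P_cr ≈ 31.2 kN

Buckling occurs about the weak axis: I_min = h·b³/12 with b = 32.5 mm (the shorter side).
I_min = 78.5×32.5³/12 = 2.246×10^5 mm⁴
I = 2.246×10^5 mm⁴ = 2.246×10^-7 m⁴
Effective length L_e = K·L = 0.7 × 1.41 = 0.9870 m
P_cr = π²EI / L_e² = π² × 13.7×10⁹ × 2.246×10^-7 / 0.9870² = 3.117×10^4 N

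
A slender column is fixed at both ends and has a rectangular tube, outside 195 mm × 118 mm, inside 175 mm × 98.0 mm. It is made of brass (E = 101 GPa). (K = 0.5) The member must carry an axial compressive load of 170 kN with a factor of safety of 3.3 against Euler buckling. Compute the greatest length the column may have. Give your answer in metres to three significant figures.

L_max ≈ 9.60 m

Weak-axis I_min = (h_o·b_o³ − h_i·b_i³)/12 with b_o = 118, b_i = 98.00 mm (shorter outer/inner sides).
I_min = (195×118³ − 175.0×98.00³)/12 = 1.297×10^7 mm⁴
I = 1.297×10^-5 m⁴
Required critical load P_cr = n·P = 3.3 × 170 = 561.0 kN = 5.610×10^5 N
From P_cr = π²EI/(K·L)²:  L = (1/K)·√(π²EI/P_cr) = (1/0.5)·√(π²×1.01×10^11×1.297×10^-5/5.610×10^5)
L = 9.60 m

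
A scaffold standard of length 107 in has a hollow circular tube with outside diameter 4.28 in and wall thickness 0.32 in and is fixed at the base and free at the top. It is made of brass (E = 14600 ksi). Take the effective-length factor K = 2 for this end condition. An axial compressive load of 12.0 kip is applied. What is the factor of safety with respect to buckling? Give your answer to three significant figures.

n ≈ 2.06

Inner diameter d_i = 4.28 − 2×0.32 = 3.640 in
I = π(d_o⁴ − d_i⁴)/64 = π(4.28⁴ − 3.640⁴)/64 = 7.855 in⁴
Effective length L_e = K·L = 2 × 107 = 214.0 in
P_cr = π²EI / L_e² = π² × 14600×10³ × 7.855 / 214.0² = 2.471×10^4 lb
Factor of safety n = P_cr / P = 24.714 / 12.0 = 2.06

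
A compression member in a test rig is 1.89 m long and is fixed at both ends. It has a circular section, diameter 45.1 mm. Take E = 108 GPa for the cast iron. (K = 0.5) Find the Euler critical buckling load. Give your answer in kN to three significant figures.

P_cr ≈ 242 kN

I = πd⁴/64 = π×45.1⁴/64 = 2.031×10^5 mm⁴
I = 2.031×10^5 mm⁴ = 2.031×10^-7 m⁴
Effective length L_e = K·L = 0.5 × 1.89 = 0.9450 m
P_cr = π²EI / L_e² = π² × 108×10⁹ × 2.031×10^-7 / 0.9450² = 2.424×10^5 N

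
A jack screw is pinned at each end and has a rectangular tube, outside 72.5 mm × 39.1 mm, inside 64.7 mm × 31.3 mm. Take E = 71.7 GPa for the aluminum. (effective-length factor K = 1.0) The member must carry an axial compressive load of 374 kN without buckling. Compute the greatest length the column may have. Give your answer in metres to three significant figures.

Weak-axis I_min = (h_o·b_o³ − h_i·b_i³)/12 with b_o = 39.1, b_i = 31.30 mm (shorter outer/inner sides).
I_min = (72.5×39.1³ − 64.70×31.30³)/12 = 1.958×10^5 mm⁴
I = 1.958×10^-7 m⁴
At the buckling limit P_cr = P = 3.740×10^5 N
From P_cr = π²EI/(K·L)²:  L = (1/K)·√(π²EI/P_cr) = (1/1)·√(π²×7.17×10^10×1.958×10^-7/3.740×10^5)
L = 0.609 m

L_max ≈ 0.609 m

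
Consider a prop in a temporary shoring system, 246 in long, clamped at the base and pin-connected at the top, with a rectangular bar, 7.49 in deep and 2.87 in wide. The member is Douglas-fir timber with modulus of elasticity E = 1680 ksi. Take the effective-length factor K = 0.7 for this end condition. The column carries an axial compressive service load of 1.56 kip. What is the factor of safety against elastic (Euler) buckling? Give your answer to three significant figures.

Buckling occurs about the weak axis: I_min = h·b³/12 with b = 2.87 in (the shorter side).
I_min = 7.49×2.87³/12 = 14.76 in⁴
Effective length L_e = K·L = 0.7 × 246 = 172.2 in
P_cr = π²EI / L_e² = π² × 1680×10³ × 14.76 / 172.2² = 8.251×10^3 lb
Factor of safety n = P_cr / P = 8.2507 / 1.56 = 5.29

n ≈ 5.29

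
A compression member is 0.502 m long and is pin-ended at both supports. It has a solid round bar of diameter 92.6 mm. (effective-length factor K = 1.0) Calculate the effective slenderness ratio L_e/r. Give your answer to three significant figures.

I = πd⁴/64 = π×92.6⁴/64 = 3.609×10^6 mm⁴
A = 6.735×10^3 mm²;  r_min = √(I/A) = √(3.609×10^6/6.735×10^3) = 23.15 mm
L_e = K·L = 1 × 0.502 m = 0.5020 m = 502.00 mm
λ = L_e / r_min = 502.00 / 23.15 = 21.7

λ ≈ 21.7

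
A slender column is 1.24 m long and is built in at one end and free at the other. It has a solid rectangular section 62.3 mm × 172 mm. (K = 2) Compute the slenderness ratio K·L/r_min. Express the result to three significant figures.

Buckling occurs about the weak axis: I_min = h·b³/12 with b = 62.3 mm (the shorter side).
I_min = 172×62.3³/12 = 3.466×10^6 mm⁴
A = 1.072×10^4 mm²;  r_min = √(I/A) = √(3.466×10^6/1.072×10^4) = 17.98 mm
L_e = K·L = 2 × 1.24 m = 2.480 m = 2480.0 mm
λ = L_e / r_min = 2480.0 / 17.98 = 138

λ ≈ 138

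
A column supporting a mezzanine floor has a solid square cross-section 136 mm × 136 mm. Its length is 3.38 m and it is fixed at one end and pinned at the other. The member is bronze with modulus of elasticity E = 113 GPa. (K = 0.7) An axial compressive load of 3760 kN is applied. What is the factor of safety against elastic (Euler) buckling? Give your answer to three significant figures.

n ≈ 1.51

I = a⁴/12 = 136⁴/12 = 2.851×10^7 mm⁴
I = 2.851×10^7 mm⁴ = 2.851×10^-5 m⁴
Effective length L_e = K·L = 0.7 × 3.38 = 2.366 m
P_cr = π²EI / L_e² = π² × 113×10⁹ × 2.851×10^-5 / 2.366² = 5.680×10^6 N
Factor of safety n = P_cr / P = 5679.7 / 3760 = 1.51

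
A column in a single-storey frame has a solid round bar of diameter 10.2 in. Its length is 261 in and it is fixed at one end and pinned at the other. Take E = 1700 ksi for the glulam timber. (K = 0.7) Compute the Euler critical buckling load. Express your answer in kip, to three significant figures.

I = πd⁴/64 = π×10.2⁴/64 = 531.3 in⁴
Effective length L_e = K·L = 0.7 × 261 = 182.7 in
P_cr = π²EI / L_e² = π² × 1700×10³ × 531.3 / 182.7² = 2.671×10^5 lb

P_cr ≈ 267 kip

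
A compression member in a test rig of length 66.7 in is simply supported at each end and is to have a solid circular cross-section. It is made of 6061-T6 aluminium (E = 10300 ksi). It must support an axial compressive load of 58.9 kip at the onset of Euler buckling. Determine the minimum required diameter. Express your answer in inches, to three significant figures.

d ≈ 2.69 in

L_e = K·L = 1 × 66.7 = 66.70 in
Required I = P_cr·L_e²/(π²E) = 5.890×10^4 × 66.70² / (π² × 1.03×10^7) = 2.578 in⁴
Solid circle: I = πd⁴/64  ⇒  d = (64I/π)^(1/4) = (64×2.578/π)^(1/4) = 2.69 in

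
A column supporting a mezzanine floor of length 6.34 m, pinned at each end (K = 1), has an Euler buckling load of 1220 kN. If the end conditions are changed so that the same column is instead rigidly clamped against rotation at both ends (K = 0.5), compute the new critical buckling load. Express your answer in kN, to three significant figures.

P_cr ∝ 1/K², so P_cr,new = P_cr,old × (K_old/K_new)² = 1220 × (1/0.5)²
= 1220 × 4.000 = 4880 kN

P_cr ≈ 4880 kN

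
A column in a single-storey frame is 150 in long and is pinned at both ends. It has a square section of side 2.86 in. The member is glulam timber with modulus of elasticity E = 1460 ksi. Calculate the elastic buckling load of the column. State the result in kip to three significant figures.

P_cr ≈ 3.57 kip

I = a⁴/12 = 2.86⁴/12 = 5.575 in⁴
Effective length L_e = K·L = 1 × 150 = 150.0 in
P_cr = π²EI / L_e² = π² × 1460×10³ × 5.575 / 150.0² = 3.571×10^3 lb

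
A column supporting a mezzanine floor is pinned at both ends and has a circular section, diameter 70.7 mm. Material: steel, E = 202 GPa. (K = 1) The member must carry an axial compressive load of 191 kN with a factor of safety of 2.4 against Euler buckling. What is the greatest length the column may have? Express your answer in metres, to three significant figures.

I = πd⁴/64 = π×70.7⁴/64 = 1.226×10^6 mm⁴
I = 1.226×10^-6 m⁴
Required critical load P_cr = n·P = 2.4 × 191 = 458.4 kN = 4.584×10^5 N
From P_cr = π²EI/(K·L)²:  L = (1/K)·√(π²EI/P_cr) = (1/1)·√(π²×2.02×10^11×1.226×10^-6/4.584×10^5)
L = 2.31 m

L_max ≈ 2.31 m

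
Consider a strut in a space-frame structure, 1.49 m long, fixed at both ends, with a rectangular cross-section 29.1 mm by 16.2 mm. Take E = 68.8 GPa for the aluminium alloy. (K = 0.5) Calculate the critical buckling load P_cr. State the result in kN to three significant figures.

P_cr ≈ 12.6 kN

Buckling occurs about the weak axis: I_min = h·b³/12 with b = 16.2 mm (the shorter side).
I_min = 29.1×16.2³/12 = 1.031×10^4 mm⁴
I = 1.031×10^4 mm⁴ = 1.031×10^-8 m⁴
Effective length L_e = K·L = 0.5 × 1.49 = 0.7450 m
P_cr = π²EI / L_e² = π² × 68.8×10⁹ × 1.031×10^-8 / 0.7450² = 1.261×10^4 N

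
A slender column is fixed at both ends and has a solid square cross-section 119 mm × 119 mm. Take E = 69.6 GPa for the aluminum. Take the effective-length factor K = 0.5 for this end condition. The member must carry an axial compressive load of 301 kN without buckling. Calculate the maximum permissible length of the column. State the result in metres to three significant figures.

I = a⁴/12 = 119⁴/12 = 1.671×10^7 mm⁴
I = 1.671×10^-5 m⁴
At the buckling limit P_cr = P = 3.010×10^5 N
From P_cr = π²EI/(K·L)²:  L = (1/K)·√(π²EI/P_cr) = (1/0.5)·√(π²×6.96×10^10×1.671×10^-5/3.010×10^5)
L = 12.4 m

L_max ≈ 12.4 m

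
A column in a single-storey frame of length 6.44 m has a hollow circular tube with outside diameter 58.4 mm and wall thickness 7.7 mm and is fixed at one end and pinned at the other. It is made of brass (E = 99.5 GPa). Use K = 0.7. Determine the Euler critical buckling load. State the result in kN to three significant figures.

Inner diameter d_i = 58.4 − 2×7.7 = 43.00 mm
I = π(d_o⁴ − d_i⁴)/64 = π(58.4⁴ − 43.00⁴)/64 = 4.032×10^5 mm⁴
I = 4.032×10^5 mm⁴ = 4.032×10^-7 m⁴
Effective length L_e = K·L = 0.7 × 6.44 = 4.508 m
P_cr = π²EI / L_e² = π² × 99.5×10⁹ × 4.032×10^-7 / 4.508² = 1.948×10^4 N

P_cr ≈ 19.5 kN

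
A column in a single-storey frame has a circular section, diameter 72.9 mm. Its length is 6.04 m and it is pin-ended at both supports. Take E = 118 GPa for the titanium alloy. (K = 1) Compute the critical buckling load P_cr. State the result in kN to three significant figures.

I = πd⁴/64 = π×72.9⁴/64 = 1.386×10^6 mm⁴
I = 1.386×10^6 mm⁴ = 1.386×10^-6 m⁴
Effective length L_e = K·L = 1 × 6.04 = 6.040 m
P_cr = π²EI / L_e² = π² × 118×10⁹ × 1.386×10^-6 / 6.040² = 4.426×10^4 N

P_cr ≈ 44.3 kN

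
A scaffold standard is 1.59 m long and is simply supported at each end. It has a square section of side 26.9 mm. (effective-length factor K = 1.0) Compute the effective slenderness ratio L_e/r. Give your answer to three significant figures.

λ ≈ 205

I = a⁴/12 = 26.9⁴/12 = 4.363×10^4 mm⁴
A = 723.6 mm²;  r_min = √(I/A) = √(4.363×10^4/723.6) = 7.765 mm
L_e = K·L = 1 × 1.59 m = 1.590 m = 1590.0 mm
λ = L_e / r_min = 1590.0 / 7.765 = 205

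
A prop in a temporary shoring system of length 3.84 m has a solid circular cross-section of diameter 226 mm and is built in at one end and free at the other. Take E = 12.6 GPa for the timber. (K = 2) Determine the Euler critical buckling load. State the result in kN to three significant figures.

P_cr ≈ 270 kN

I = πd⁴/64 = π×226⁴/64 = 1.281×10^8 mm⁴
I = 1.281×10^8 mm⁴ = 1.281×10^-4 m⁴
Effective length L_e = K·L = 2 × 3.84 = 7.680 m
P_cr = π²EI / L_e² = π² × 12.6×10⁹ × 1.281×10^-4 / 7.680² = 2.700×10^5 N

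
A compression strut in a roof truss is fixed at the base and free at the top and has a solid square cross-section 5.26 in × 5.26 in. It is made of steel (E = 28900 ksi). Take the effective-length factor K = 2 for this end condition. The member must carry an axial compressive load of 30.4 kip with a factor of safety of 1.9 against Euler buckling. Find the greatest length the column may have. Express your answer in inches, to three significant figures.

I = a⁴/12 = 5.26⁴/12 = 63.79 in⁴
Required critical load P_cr = n·P = 1.9 × 30.4 = 57.76 kip = 5.776×10^4 lb
From P_cr = π²EI/(K·L)²:  L = (1/K)·√(π²EI/P_cr) = (1/2)·√(π²×2.89×10^7×63.79/5.776×10^4)
L = 281 in

L_max ≈ 281 in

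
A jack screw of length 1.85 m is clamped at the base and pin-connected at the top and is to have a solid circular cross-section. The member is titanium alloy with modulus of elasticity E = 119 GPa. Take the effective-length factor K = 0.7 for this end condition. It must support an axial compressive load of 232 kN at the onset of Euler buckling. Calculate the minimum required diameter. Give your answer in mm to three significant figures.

L_e = K·L = 0.7 × 1.85 = 1.295 m
Required I = P_cr·L_e²/(π²E) = 2.320×10^5 × 1.295² / (π² × 1.19×10^11) = 3.313×10^-7 m⁴
I_req = 3.313×10^5 mm⁴
Solid circle: I = πd⁴/64  ⇒  d = (64I/π)^(1/4) = (64×3.313×10^5/π)^(1/4) = 51.0 mm

d ≈ 51.0 mm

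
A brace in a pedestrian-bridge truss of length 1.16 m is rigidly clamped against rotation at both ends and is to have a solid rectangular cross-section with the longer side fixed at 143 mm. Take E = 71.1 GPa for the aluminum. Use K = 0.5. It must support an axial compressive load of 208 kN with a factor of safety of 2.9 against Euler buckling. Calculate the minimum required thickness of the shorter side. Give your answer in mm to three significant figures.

Required P_cr = n·P = 2.9 × 208 = 603.2 kN
L_e = K·L = 0.5 × 1.16 = 0.5800 m
Required I = P_cr·L_e²/(π²E) = 6.032×10^5 × 0.5800² / (π² × 7.11×10^10) = 2.892×10^-7 m⁴
I_req = 2.892×10^5 mm⁴
Rectangle, weak axis: I_min = h·b³/12 with h = 143 mm fixed  ⇒  b = (12I/h)^(1/3) = 29.0 mm

b ≈ 29.0 mm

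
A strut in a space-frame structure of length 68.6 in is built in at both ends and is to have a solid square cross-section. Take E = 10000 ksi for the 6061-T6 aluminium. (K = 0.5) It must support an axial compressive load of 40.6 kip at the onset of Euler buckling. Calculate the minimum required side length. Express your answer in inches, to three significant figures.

L_e = K·L = 0.5 × 68.6 = 34.30 in
Required I = P_cr·L_e²/(π²E) = 4.060×10^4 × 34.30² / (π² × 1.00×10^7) = 0.4840 in⁴
Solid square: I = a⁴/12  ⇒  a = (12I)^(1/4) = (12×0.4840)^(1/4) = 1.55 in

a ≈ 1.55 in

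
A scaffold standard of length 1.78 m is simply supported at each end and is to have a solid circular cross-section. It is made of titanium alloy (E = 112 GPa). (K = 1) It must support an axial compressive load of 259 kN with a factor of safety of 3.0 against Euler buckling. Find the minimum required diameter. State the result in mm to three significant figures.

Required P_cr = n·P = 3.0 × 259 = 777.0 kN
L_e = K·L = 1 × 1.78 = 1.780 m
Required I = P_cr·L_e²/(π²E) = 7.770×10^5 × 1.780² / (π² × 1.12×10^11) = 2.227×10^-6 m⁴
I_req = 2.227×10^6 mm⁴
Solid circle: I = πd⁴/64  ⇒  d = (64I/π)^(1/4) = (64×2.227×10^6/π)^(1/4) = 82.1 mm

d ≈ 82.1 mm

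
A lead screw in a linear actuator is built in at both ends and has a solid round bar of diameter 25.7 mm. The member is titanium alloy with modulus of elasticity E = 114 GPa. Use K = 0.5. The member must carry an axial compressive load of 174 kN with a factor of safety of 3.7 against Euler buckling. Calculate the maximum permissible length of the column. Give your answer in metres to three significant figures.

L_max ≈ 0.387 m

I = πd⁴/64 = π×25.7⁴/64 = 2.141×10^4 mm⁴
I = 2.141×10^-8 m⁴
Required critical load P_cr = n·P = 3.7 × 174 = 643.8 kN = 6.438×10^5 N
From P_cr = π²EI/(K·L)²:  L = (1/K)·√(π²EI/P_cr) = (1/0.5)·√(π²×1.14×10^11×2.141×10^-8/6.438×10^5)
L = 0.387 m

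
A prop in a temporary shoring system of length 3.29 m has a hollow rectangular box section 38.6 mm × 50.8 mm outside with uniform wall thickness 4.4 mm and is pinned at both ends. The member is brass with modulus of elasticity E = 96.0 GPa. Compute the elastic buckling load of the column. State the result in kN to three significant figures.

P_cr ≈ 13.2 kN

Inner dimensions: h_i = 50.8 − 2×4.4 = 42.00 mm, b_i = 38.6 − 2×4.4 = 29.80 mm
Weak-axis I_min = (h_o·b_o³ − h_i·b_i³)/12 with b_o = 38.6, b_i = 29.80 mm (shorter outer/inner sides).
I_min = (50.8×38.6³ − 42.00×29.80³)/12 = 1.508×10^5 mm⁴
I = 1.508×10^5 mm⁴ = 1.508×10^-7 m⁴
Effective length L_e = K·L = 1 × 3.29 = 3.290 m
P_cr = π²EI / L_e² = π² × 96.0×10⁹ × 1.508×10^-7 / 3.290² = 1.320×10^4 N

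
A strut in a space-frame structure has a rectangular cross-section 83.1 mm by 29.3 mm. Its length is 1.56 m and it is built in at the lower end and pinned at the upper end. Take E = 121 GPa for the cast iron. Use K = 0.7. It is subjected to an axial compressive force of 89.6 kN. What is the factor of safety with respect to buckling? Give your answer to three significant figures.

n ≈ 1.95

Buckling occurs about the weak axis: I_min = h·b³/12 with b = 29.3 mm (the shorter side).
I_min = 83.1×29.3³/12 = 1.742×10^5 mm⁴
I = 1.742×10^5 mm⁴ = 1.742×10^-7 m⁴
Effective length L_e = K·L = 0.7 × 1.56 = 1.092 m
P_cr = π²EI / L_e² = π² × 121×10⁹ × 1.742×10^-7 / 1.092² = 1.744×10^5 N
Factor of safety n = P_cr / P = 174.45 / 89.6 = 1.95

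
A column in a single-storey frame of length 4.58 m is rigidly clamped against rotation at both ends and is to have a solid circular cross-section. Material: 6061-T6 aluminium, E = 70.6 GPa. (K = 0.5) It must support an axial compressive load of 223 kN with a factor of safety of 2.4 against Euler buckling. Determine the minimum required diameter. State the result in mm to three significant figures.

Required P_cr = n·P = 2.4 × 223 = 535.2 kN
L_e = K·L = 0.5 × 4.58 = 2.290 m
Required I = P_cr·L_e²/(π²E) = 5.352×10^5 × 2.290² / (π² × 7.06×10^10) = 4.028×10^-6 m⁴
I_req = 4.028×10^6 mm⁴
Solid circle: I = πd⁴/64  ⇒  d = (64I/π)^(1/4) = (64×4.028×10^6/π)^(1/4) = 95.2 mm

d ≈ 95.2 mm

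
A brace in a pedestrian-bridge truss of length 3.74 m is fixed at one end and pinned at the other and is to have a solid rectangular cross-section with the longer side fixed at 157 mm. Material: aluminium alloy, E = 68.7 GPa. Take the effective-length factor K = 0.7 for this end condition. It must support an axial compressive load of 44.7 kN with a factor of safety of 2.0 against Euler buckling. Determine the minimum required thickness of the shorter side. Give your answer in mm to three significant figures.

b ≈ 41.0 mm

Required P_cr = n·P = 2.0 × 44.7 = 89.40 kN
L_e = K·L = 0.7 × 3.74 = 2.618 m
Required I = P_cr·L_e²/(π²E) = 8.940×10^4 × 2.618² / (π² × 6.87×10^10) = 9.037×10^-7 m⁴
I_req = 9.037×10^5 mm⁴
Rectangle, weak axis: I_min = h·b³/12 with h = 157 mm fixed  ⇒  b = (12I/h)^(1/3) = 41.0 mm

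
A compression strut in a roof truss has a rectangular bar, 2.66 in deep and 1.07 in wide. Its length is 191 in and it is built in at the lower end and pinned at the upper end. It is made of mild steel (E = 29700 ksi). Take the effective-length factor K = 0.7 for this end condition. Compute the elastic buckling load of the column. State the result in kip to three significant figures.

Buckling occurs about the weak axis: I_min = h·b³/12 with b = 1.07 in (the shorter side).
I_min = 2.66×1.07³/12 = 0.2716 in⁴
Effective length L_e = K·L = 0.7 × 191 = 133.7 in
P_cr = π²EI / L_e² = π² × 29700×10³ × 0.2716 / 133.7² = 4.453×10^3 lb

P_cr ≈ 4.45 kip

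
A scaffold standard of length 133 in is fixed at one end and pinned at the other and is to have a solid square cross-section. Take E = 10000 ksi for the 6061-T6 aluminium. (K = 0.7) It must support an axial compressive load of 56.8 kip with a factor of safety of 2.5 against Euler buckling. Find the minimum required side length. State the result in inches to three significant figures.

Required P_cr = n·P = 2.5 × 56.8 = 142.0 kip
L_e = K·L = 0.7 × 133 = 93.10 in
Required I = P_cr·L_e²/(π²E) = 1.420×10^5 × 93.10² / (π² × 1.00×10^7) = 12.47 in⁴
Solid square: I = a⁴/12  ⇒  a = (12I)^(1/4) = (12×12.47)^(1/4) = 3.50 in

a ≈ 3.50 in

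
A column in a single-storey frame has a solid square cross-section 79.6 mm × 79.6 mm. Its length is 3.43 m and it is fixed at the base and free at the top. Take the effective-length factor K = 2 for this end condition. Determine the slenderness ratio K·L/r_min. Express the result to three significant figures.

For a square r = a/√12 = 79.6/√12 = 22.98 mm
L_e = K·L = 2 × 3.43 m = 6.860 m = 6860.0 mm
λ = L_e / r_min = 6860.0 / 22.98 = 299

λ ≈ 299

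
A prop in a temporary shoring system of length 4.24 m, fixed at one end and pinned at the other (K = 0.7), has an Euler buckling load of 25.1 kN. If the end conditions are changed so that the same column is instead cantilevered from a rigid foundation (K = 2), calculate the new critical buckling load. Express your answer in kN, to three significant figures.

P_cr ∝ 1/K², so P_cr,new = P_cr,old × (K_old/K_new)² = 25.1 × (0.7/2)²
= 25.1 × 0.1225 = 3.07 kN

P_cr ≈ 3.07 kN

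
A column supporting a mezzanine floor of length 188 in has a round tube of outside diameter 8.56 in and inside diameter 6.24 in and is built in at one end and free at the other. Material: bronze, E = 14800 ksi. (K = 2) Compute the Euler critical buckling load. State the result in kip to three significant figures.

d_o = 8.56 in, d_i = 6.24 in
I = π(d_o⁴ − d_i⁴)/64 = π(8.56⁴ − 6.240⁴)/64 = 189.1 in⁴
Effective length L_e = K·L = 2 × 188 = 376.0 in
P_cr = π²EI / L_e² = π² × 14800×10³ × 189.1 / 376.0² = 1.954×10^5 lb

P_cr ≈ 195 kip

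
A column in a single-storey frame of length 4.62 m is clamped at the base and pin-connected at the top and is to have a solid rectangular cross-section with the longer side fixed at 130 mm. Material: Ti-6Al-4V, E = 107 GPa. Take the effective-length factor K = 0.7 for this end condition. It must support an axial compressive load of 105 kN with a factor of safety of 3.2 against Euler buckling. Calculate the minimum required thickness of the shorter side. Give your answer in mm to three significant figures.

b ≈ 67.5 mm

Required P_cr = n·P = 3.2 × 105 = 336.0 kN
L_e = K·L = 0.7 × 4.62 = 3.234 m
Required I = P_cr·L_e²/(π²E) = 3.360×10^5 × 3.234² / (π² × 1.07×10^11) = 3.328×10^-6 m⁴
I_req = 3.328×10^6 mm⁴
Rectangle, weak axis: I_min = h·b³/12 with h = 130 mm fixed  ⇒  b = (12I/h)^(1/3) = 67.5 mm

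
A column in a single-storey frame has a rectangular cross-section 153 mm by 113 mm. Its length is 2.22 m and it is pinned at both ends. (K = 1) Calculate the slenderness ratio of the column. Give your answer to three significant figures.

For a rectangle r_min = b/√12 = 113/√12 = 32.62 mm
L_e = K·L = 1 × 2.22 m = 2.220 m = 2220.0 mm
λ = L_e / r_min = 2220.0 / 32.62 = 68.1

λ ≈ 68.1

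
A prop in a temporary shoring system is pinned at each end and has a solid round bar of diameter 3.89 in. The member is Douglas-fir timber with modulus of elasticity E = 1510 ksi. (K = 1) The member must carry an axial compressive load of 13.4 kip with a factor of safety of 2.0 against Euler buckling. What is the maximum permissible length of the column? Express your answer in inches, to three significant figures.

I = πd⁴/64 = π×3.89⁴/64 = 11.24 in⁴
Required critical load P_cr = n·P = 2.0 × 13.4 = 26.80 kip = 2.680×10^4 lb
From P_cr = π²EI/(K·L)²:  L = (1/K)·√(π²EI/P_cr) = (1/1)·√(π²×1.51×10^6×11.24/2.680×10^4)
L = 79.1 in

L_max ≈ 79.1 in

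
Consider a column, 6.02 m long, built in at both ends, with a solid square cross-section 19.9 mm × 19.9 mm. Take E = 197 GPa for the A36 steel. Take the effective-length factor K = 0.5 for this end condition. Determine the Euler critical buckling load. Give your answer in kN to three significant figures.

I = a⁴/12 = 19.9⁴/12 = 1.307×10^4 mm⁴
I = 1.307×10^4 mm⁴ = 1.307×10^-8 m⁴
Effective length L_e = K·L = 0.5 × 6.02 = 3.010 m
P_cr = π²EI / L_e² = π² × 197×10⁹ × 1.307×10^-8 / 3.010² = 2.805×10^3 N

P_cr ≈ 2.80 kN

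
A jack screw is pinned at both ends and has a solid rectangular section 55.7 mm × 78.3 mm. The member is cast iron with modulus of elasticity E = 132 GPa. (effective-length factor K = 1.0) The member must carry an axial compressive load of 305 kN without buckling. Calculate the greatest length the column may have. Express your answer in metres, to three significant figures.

L_max ≈ 2.19 m

Buckling occurs about the weak axis: I_min = h·b³/12 with b = 55.7 mm (the shorter side).
I_min = 78.3×55.7³/12 = 1.128×10^6 mm⁴
I = 1.128×10^-6 m⁴
At the buckling limit P_cr = P = 3.050×10^5 N
From P_cr = π²EI/(K·L)²:  L = (1/K)·√(π²EI/P_cr) = (1/1)·√(π²×1.32×10^11×1.128×10^-6/3.050×10^5)
L = 2.19 m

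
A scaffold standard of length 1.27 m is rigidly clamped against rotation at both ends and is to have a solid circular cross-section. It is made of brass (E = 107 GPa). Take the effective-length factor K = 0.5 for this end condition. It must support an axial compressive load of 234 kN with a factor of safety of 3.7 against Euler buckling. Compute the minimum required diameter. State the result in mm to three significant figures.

Required P_cr = n·P = 3.7 × 234 = 865.8 kN
L_e = K·L = 0.5 × 1.27 = 0.6350 m
Required I = P_cr·L_e²/(π²E) = 8.658×10^5 × 0.6350² / (π² × 1.07×10^11) = 3.306×10^-7 m⁴
I_req = 3.306×10^5 mm⁴
Solid circle: I = πd⁴/64  ⇒  d = (64I/π)^(1/4) = (64×3.306×10^5/π)^(1/4) = 50.9 mm

d ≈ 50.9 mm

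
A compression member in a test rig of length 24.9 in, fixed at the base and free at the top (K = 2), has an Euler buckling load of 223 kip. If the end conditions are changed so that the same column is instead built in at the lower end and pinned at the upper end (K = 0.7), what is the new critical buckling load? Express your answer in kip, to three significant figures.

P_cr ≈ 1820 kip

P_cr ∝ 1/K², so P_cr,new = P_cr,old × (K_old/K_new)² = 223 × (2/0.7)²
= 223 × 8.163 = 1820 kip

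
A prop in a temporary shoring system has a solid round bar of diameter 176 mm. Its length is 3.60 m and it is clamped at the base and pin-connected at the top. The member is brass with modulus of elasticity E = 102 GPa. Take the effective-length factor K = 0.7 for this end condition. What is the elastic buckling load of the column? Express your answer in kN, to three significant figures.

P_cr ≈ 7470 kN

I = πd⁴/64 = π×176⁴/64 = 4.710×10^7 mm⁴
I = 4.710×10^7 mm⁴ = 4.710×10^-5 m⁴
Effective length L_e = K·L = 0.7 × 3.60 = 2.520 m
P_cr = π²EI / L_e² = π² × 102×10⁹ × 4.710×10^-5 / 2.520² = 7.467×10^6 N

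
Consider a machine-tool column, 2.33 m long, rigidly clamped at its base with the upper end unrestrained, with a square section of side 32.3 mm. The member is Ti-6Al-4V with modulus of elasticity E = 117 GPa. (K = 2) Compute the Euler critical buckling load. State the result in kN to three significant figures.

P_cr ≈ 4.82 kN

I = a⁴/12 = 32.3⁴/12 = 9.070×10^4 mm⁴
I = 9.070×10^4 mm⁴ = 9.070×10^-8 m⁴
Effective length L_e = K·L = 2 × 2.33 = 4.660 m
P_cr = π²EI / L_e² = π² × 117×10⁹ × 9.070×10^-8 / 4.660² = 4.823×10^3 N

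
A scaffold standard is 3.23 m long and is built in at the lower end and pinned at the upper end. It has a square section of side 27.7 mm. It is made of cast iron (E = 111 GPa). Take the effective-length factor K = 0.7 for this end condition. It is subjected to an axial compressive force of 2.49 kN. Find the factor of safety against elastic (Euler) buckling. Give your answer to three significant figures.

n ≈ 4.22

I = a⁴/12 = 27.7⁴/12 = 4.906×10^4 mm⁴
I = 4.906×10^4 mm⁴ = 4.906×10^-8 m⁴
Effective length L_e = K·L = 0.7 × 3.23 = 2.261 m
P_cr = π²EI / L_e² = π² × 111×10⁹ × 4.906×10^-8 / 2.261² = 1.051×10^4 N
Factor of safety n = P_cr / P = 10.514 / 2.49 = 4.22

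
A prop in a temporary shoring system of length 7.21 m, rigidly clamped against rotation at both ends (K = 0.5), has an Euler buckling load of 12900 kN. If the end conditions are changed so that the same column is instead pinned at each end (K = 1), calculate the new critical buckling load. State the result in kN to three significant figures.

P_cr ≈ 3220 kN

P_cr ∝ 1/K², so P_cr,new = P_cr,old × (K_old/K_new)² = 12900 × (0.5/1)²
= 12900 × 0.2500 = 3220 kN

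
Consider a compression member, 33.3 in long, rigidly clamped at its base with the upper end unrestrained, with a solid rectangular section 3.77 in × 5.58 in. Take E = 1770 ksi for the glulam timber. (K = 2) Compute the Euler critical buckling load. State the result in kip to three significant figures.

P_cr ≈ 98.1 kip

Buckling occurs about the weak axis: I_min = h·b³/12 with b = 3.77 in (the shorter side).
I_min = 5.58×3.77³/12 = 24.92 in⁴
Effective length L_e = K·L = 2 × 33.3 = 66.60 in
P_cr = π²EI / L_e² = π² × 1770×10³ × 24.92 / 66.60² = 9.813×10^4 lb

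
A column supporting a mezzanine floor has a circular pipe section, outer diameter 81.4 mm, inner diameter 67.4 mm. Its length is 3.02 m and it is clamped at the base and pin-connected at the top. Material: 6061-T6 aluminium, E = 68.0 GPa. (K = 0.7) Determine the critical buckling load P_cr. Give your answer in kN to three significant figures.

P_cr ≈ 172 kN

d_o = 81.4 mm, d_i = 67.4 mm
I = π(d_o⁴ − d_i⁴)/64 = π(81.4⁴ − 67.40⁴)/64 = 1.142×10^6 mm⁴
I = 1.142×10^6 mm⁴ = 1.142×10^-6 m⁴
Effective length L_e = K·L = 0.7 × 3.02 = 2.114 m
P_cr = π²EI / L_e² = π² × 68.0×10⁹ × 1.142×10^-6 / 2.114² = 1.715×10^5 N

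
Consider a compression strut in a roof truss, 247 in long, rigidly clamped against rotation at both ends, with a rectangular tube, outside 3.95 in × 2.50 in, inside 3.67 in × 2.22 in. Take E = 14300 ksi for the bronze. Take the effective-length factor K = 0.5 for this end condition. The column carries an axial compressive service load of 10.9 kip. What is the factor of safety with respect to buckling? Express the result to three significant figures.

Weak-axis I_min = (h_o·b_o³ − h_i·b_i³)/12 with b_o = 2.50, b_i = 2.220 in (shorter outer/inner sides).
I_min = (3.95×2.50³ − 3.670×2.220³)/12 = 1.797 in⁴
Effective length L_e = K·L = 0.5 × 247 = 123.5 in
P_cr = π²EI / L_e² = π² × 14300×10³ × 1.797 / 123.5² = 1.663×10^4 lb
Factor of safety n = P_cr / P = 16.629 / 10.9 = 1.53

n ≈ 1.53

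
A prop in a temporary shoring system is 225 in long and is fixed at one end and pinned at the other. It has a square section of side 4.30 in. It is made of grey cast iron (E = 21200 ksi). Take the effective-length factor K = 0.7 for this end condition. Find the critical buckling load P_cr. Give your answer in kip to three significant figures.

I = a⁴/12 = 4.30⁴/12 = 28.49 in⁴
Effective length L_e = K·L = 0.7 × 225 = 157.5 in
P_cr = π²EI / L_e² = π² × 21200×10³ × 28.49 / 157.5² = 2.403×10^5 lb

P_cr ≈ 240 kip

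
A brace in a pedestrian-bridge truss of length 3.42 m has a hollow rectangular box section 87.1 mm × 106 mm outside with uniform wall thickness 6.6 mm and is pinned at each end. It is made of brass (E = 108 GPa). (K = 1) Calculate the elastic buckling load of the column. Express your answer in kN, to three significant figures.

Inner dimensions: h_i = 106 − 2×6.6 = 92.80 mm, b_i = 87.1 − 2×6.6 = 73.90 mm
Weak-axis I_min = (h_o·b_o³ − h_i·b_i³)/12 with b_o = 87.1, b_i = 73.90 mm (shorter outer/inner sides).
I_min = (106×87.1³ − 92.80×73.90³)/12 = 2.716×10^6 mm⁴
I = 2.716×10^6 mm⁴ = 2.716×10^-6 m⁴
Effective length L_e = K·L = 1 × 3.42 = 3.420 m
P_cr = π²EI / L_e² = π² × 108×10⁹ × 2.716×10^-6 / 3.420² = 2.475×10^5 N

P_cr ≈ 247 kN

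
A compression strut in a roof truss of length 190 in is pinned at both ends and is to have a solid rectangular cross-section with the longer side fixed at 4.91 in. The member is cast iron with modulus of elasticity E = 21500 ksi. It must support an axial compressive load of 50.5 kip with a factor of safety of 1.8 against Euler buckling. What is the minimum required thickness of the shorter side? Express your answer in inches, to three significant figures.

b ≈ 3.36 in

Required P_cr = n·P = 1.8 × 50.5 = 90.90 kip
L_e = K·L = 1 × 190 = 190.0 in
Required I = P_cr·L_e²/(π²E) = 9.090×10^4 × 190.0² / (π² × 2.15×10^7) = 15.46 in⁴
Rectangle, weak axis: I_min = h·b³/12 with h = 4.91 in fixed  ⇒  b = (12I/h)^(1/3) = 3.36 in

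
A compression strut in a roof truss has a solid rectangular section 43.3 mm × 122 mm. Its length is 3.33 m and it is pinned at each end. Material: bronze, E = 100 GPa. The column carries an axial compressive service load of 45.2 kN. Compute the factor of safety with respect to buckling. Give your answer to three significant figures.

n ≈ 1.63

Buckling occurs about the weak axis: I_min = h·b³/12 with b = 43.3 mm (the shorter side).
I_min = 122×43.3³/12 = 8.254×10^5 mm⁴
I = 8.254×10^5 mm⁴ = 8.254×10^-7 m⁴
Effective length L_e = K·L = 1 × 3.33 = 3.330 m
P_cr = π²EI / L_e² = π² × 100×10⁹ × 8.254×10^-7 / 3.330² = 7.346×10^4 N
Factor of safety n = P_cr / P = 73.460 / 45.2 = 1.63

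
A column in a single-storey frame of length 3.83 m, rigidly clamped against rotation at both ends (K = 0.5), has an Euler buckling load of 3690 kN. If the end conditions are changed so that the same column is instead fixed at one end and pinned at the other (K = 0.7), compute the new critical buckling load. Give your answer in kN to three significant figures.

P_cr ≈ 1880 kN

P_cr ∝ 1/K², so P_cr,new = P_cr,old × (K_old/K_new)² = 3690 × (0.5/0.7)²
= 3690 × 0.5102 = 1880 kN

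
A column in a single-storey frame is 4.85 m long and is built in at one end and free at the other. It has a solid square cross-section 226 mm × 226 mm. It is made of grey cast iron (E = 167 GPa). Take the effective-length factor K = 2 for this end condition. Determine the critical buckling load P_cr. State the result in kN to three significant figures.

P_cr ≈ 3810 kN

I = a⁴/12 = 226⁴/12 = 2.174×10^8 mm⁴
I = 2.174×10^8 mm⁴ = 2.174×10^-4 m⁴
Effective length L_e = K·L = 2 × 4.85 = 9.700 m
P_cr = π²EI / L_e² = π² × 167×10⁹ × 2.174×10^-4 / 9.700² = 3.808×10^6 N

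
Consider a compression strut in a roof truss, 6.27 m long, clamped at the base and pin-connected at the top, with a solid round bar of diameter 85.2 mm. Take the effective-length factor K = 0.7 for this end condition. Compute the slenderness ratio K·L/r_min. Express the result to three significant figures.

I = πd⁴/64 = π×85.2⁴/64 = 2.587×10^6 mm⁴
A = 5.701×10^3 mm²;  r_min = √(I/A) = √(2.587×10^6/5.701×10^3) = 21.30 mm
L_e = K·L = 0.7 × 6.27 m = 4.389 m = 4389.0 mm
λ = L_e / r_min = 4389.0 / 21.30 = 206

λ ≈ 206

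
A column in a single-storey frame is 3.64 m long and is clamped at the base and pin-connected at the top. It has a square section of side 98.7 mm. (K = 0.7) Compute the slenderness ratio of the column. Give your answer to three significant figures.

λ ≈ 89.4

For a square r = a/√12 = 98.7/√12 = 28.49 mm
L_e = K·L = 0.7 × 3.64 m = 2.548 m = 2548.0 mm
λ = L_e / r_min = 2548.0 / 28.49 = 89.4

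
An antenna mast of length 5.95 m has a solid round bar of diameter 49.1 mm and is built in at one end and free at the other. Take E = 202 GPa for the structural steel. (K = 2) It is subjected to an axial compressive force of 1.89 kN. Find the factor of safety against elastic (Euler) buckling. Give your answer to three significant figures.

I = πd⁴/64 = π×49.1⁴/64 = 2.853×10^5 mm⁴
I = 2.853×10^5 mm⁴ = 2.853×10^-7 m⁴
Effective length L_e = K·L = 2 × 5.95 = 11.90 m
P_cr = π²EI / L_e² = π² × 202×10⁹ × 2.853×10^-7 / 11.90² = 4.017×10^3 N
Factor of safety n = P_cr / P = 4.0165 / 1.89 = 2.13

n ≈ 2.13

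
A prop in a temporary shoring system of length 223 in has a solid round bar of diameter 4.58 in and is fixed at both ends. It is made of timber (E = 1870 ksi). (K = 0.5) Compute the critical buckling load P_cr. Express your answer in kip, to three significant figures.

P_cr ≈ 32.1 kip

I = πd⁴/64 = π×4.58⁴/64 = 21.60 in⁴
Effective length L_e = K·L = 0.5 × 223 = 111.5 in
P_cr = π²EI / L_e² = π² × 1870×10³ × 21.60 / 111.5² = 3.206×10^4 lb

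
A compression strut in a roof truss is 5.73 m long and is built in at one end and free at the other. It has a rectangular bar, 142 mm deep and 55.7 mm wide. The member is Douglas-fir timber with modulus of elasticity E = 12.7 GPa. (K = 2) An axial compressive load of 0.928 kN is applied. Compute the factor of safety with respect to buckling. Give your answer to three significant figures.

n ≈ 2.10

Buckling occurs about the weak axis: I_min = h·b³/12 with b = 55.7 mm (the shorter side).
I_min = 142×55.7³/12 = 2.045×10^6 mm⁴
I = 2.045×10^6 mm⁴ = 2.045×10^-6 m⁴
Effective length L_e = K·L = 2 × 5.73 = 11.46 m
P_cr = π²EI / L_e² = π² × 12.7×10⁹ × 2.045×10^-6 / 11.46² = 1.952×10^3 N
Factor of safety n = P_cr / P = 1.9517 / 0.928 = 2.10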